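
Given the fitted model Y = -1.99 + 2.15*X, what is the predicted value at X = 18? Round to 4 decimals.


Predicted value:
Y = -1.99 + (2.15)(18) = -1.99 + 38.7000 = 36.7100.

36.7100


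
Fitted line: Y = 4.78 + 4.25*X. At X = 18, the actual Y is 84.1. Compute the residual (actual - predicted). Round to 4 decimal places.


Fitted value at X = 18 is yhat = 4.78 + 4.25*18 = 81.2800.
Residual = 84.1 - 81.2800 = 2.8200.

2.8200


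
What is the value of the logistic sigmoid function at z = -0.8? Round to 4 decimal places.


exp(0.8000) = 2.2255.
1 + exp(-z) = 3.2255.
sigmoid = 1/3.2255 = 0.3100.

0.3100


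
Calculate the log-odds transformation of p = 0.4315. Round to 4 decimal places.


1 - p = 0.5685.
p/(1-p) = 0.7590.
logit = ln(0.7590) = -0.2757.

-0.2757


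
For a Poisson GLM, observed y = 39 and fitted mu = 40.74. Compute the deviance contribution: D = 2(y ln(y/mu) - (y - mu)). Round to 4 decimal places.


y/mu = 39/40.74 = 0.957290 (approx.), and ln(39/40.74) = -0.043649.
y * ln(y/mu) = 39 * -0.043649 = -1.702311.
y - mu = -1.74.
D = 2 * (-1.702311 - -1.74) = 0.075378, which rounds to 0.0754.

0.0754


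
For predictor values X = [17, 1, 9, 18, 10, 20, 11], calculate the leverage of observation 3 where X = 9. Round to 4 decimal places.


Mean of X: xbar = 12.2857.
SXX = 259.4286.
For X = 9: h = 1/7 + (9 - 12.2857)^2/259.4286 = 0.1845.

0.1845


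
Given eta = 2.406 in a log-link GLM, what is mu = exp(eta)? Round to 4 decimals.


The inverse log link gives:
mu = exp(2.406) = 11.0895.

11.0895


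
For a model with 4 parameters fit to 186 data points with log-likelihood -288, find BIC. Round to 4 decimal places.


Compute k*ln(n) = 4*ln(186) = 4*5.225747 = 20.902988.
Then -2*loglik = 576.
BIC = 20.902988 + 576 = 596.902988, which rounds to 596.9030.

596.9030


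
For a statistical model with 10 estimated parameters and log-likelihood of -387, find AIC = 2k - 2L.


Compute:
2k = 2*10 = 20.
-2*loglik = -2*(-387) = 774.
AIC = 20 + 774 = 794.

794


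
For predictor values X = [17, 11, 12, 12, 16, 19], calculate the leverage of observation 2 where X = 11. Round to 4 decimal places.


n = 6, xbar = 14.5000.
SXX = sum((xi - xbar)^2) = 53.5000.
h = 1/6 + (11 - 14.5000)^2 / 53.5000 = 0.3956.

0.3956


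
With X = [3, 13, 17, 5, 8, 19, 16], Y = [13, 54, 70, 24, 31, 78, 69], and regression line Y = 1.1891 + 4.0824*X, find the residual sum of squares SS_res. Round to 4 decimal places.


For each point, residual = actual - predicted.
Residuals: [-0.4363, -0.2603, -0.5899, 2.3989, -2.8483, -0.7547, 2.4925].
Sum of squared residuals = 21.2558.

21.2558


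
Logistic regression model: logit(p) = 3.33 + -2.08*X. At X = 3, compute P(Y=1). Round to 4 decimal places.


z = 3.33 + -2.08 * 3 = -2.9100.
Sigmoid: P = 1 / (1 + exp(2.9100)) = 0.0517.

0.0517


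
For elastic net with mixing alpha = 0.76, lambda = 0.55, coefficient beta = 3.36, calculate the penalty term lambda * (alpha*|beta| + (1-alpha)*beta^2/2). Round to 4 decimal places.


Compute:
L1 = 0.76 * 3.36 = 2.5536.
L2 = 0.24 * 3.36^2 / 2 = 1.3548.
Penalty = 0.55 * (2.5536 + 1.3548) = 2.1496.

2.1496


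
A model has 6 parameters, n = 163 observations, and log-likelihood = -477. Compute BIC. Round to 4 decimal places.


ln(163) = 5.093750.
k * ln(n) = 6 * 5.093750 = 30.562500.
-2L = 954.
BIC = 30.562500 + 954 = 984.562500, which rounds to 984.5625.

984.5625


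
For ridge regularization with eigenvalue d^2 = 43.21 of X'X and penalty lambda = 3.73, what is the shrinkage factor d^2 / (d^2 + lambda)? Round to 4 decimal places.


d^2 + lambda = 43.21 + 3.73 = 46.9400.
Shrinkage factor = 43.21/46.9400 = 0.9205.

0.9205


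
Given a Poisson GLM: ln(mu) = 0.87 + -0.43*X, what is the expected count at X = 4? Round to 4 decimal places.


eta = 0.87 + -0.43 * 4 = -0.8500.
mu = exp(-0.8500) = 0.4274.

0.4274


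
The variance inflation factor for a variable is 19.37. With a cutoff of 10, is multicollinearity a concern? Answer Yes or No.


Check: VIF = 19.37 vs threshold = 10.
Since 19.37 >= 10, the answer is Yes.

Yes


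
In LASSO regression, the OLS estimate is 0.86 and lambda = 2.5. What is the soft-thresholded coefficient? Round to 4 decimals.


Check: |0.86| = 0.86 vs lambda = 2.5.
Since |beta| <= lambda, the coefficient is set to 0.
Soft-thresholded coefficient = 0.0000.

0.0000


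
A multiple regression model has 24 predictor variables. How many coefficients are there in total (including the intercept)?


Including the intercept, the model has 24 predictor coefficients + 1 intercept.
Total = 25.

25


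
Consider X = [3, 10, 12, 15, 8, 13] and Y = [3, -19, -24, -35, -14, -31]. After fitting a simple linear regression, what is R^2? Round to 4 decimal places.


After computing the OLS fit (b0=12.3468, b1=-3.1817):
SSres = 8.5028, SStot = 928.0000.
R^2 = 1 - 8.5028/928.0000 = 0.9908.

0.9908


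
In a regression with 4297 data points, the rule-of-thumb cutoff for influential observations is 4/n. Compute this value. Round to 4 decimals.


Cook's distance cutoff = 4/n = 4/4297.
= 0.0009.

0.0009


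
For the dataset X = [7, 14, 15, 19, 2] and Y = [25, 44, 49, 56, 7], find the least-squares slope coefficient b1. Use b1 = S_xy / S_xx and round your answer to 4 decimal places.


First compute the means: xbar = 11.4000, ybar = 36.2000.
Then S_xx = sum((xi - xbar)^2) = 185.2000.
S_xy = sum((xi - xbar)(yi - ybar)) = 540.6000.
b1 = S_xy / S_xx = 540.6000 / 185.2000 = 2.9190.

2.9190


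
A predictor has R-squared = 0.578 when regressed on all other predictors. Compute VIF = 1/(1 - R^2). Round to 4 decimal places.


Using VIF = 1/(1 - R^2_j):
1 - 0.578 = 0.422.
VIF = 2.3697.

2.3697


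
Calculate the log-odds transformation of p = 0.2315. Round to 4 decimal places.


1 - p = 0.7685.
p/(1-p) = 0.3012.
logit = ln(0.3012) = -1.1999.

-1.1999


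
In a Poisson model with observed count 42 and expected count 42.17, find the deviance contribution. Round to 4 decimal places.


First: ln(42/42.17) = -0.004039.
Then: 42 * -0.004039 = -0.169638.
y - mu = 42 - 42.17 = -0.17.
D = 2(-0.169638 - -0.17) = 0.000724, which rounds to 0.0007.

0.0007


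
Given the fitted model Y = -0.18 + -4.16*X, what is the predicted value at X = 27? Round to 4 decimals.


Plug X = 27 into Y = -0.18 + -4.16*X:
Y = -0.18 + -112.3200 = -112.5000.

-112.5000


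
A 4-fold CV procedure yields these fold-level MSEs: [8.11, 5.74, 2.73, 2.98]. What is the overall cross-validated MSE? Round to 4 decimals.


Add all fold MSEs: 19.5600.
Divide by k = 4: 19.5600/4 = 4.8900.

4.8900


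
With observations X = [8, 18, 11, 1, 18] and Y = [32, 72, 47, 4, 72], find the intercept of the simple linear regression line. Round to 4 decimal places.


The slope is b1 = 3.9971.
Sample means are xbar = 11.2000 and ybar = 45.4000.
Intercept: b0 = 45.4000 - (3.9971)(11.2000) = 0.6325.

0.6325


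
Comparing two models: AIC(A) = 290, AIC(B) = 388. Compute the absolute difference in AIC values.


|AIC_A - AIC_B| = |290 - 388| = 98.
Model A is preferred (lower AIC).

98


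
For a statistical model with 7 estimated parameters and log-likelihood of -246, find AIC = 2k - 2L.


Compute:
2k = 2*7 = 14.
-2*loglik = -2*(-246) = 492.
AIC = 14 + 492 = 506.

506


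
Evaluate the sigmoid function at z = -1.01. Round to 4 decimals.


First, exp(1.0100) = 2.7456.
Then sigma(z) = 1/(1 + 2.7456) = 0.2670.

0.2670


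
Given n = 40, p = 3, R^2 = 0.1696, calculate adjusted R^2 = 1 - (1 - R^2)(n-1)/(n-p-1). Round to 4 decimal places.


Plug in: Adj R^2 = 1 - (1 - 0.1696) * 39/36.
= 1 - 0.8304 * 39/36
= 1 - 32.3856 / 36
= 1 - 0.8996 = 0.1004.

0.1004


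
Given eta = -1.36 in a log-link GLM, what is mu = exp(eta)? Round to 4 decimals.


mu = exp(eta) = exp(-1.36).
= 0.2567.

0.2567


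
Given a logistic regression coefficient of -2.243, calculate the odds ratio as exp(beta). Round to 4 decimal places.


exp(-2.243) = 0.1061.
So the odds ratio is 0.1061.

0.1061


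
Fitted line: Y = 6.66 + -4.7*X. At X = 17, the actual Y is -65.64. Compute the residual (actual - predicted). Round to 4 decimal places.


Predicted = 6.66 + -4.7 * 17 = -73.2400.
Residual = -65.64 - -73.2400 = 7.6000.

7.6000


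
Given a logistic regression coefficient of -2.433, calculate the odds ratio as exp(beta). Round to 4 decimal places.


exp(-2.433) = 0.0878.
So the odds ratio is 0.0878.

0.0878


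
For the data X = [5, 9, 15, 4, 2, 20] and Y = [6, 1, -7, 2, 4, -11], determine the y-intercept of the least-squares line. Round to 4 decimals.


First find the slope: b1 = -0.9082.
Means: xbar = 9.1667, ybar = -0.8333.
b0 = ybar - b1 * xbar = -0.8333 - -0.9082 * 9.1667 = 7.4916.

7.4916


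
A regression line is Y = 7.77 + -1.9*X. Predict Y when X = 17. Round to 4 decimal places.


Substitute X = 17 into the equation:
Y = 7.77 + -1.9 * 17 = 7.77 + -32.3000 = -24.5300.

-24.5300


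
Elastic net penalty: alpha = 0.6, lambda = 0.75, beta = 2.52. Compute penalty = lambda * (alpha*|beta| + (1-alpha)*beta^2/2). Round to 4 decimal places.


L1 component = 0.6 * |2.52| = 1.5120.
L2 component = 0.4 * 2.52^2 / 2 = 1.2701.
Penalty = 0.75 * (1.5120 + 1.2701) = 0.75 * 2.7821 = 2.0866.

2.0866


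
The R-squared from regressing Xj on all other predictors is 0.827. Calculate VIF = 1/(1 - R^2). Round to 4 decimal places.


VIF = 1 / (1 - 0.827).
= 1 / 0.173 = 5.7803.

5.7803


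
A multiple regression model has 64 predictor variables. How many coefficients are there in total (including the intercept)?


Total coefficients = number of predictors + 1 (for the intercept).
= 64 + 1 = 65.

65


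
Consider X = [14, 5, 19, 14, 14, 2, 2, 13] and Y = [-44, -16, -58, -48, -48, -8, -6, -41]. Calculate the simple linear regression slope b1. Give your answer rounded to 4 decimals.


Calculate xbar = 10.3750, ybar = -33.6250.
S_xx = 289.8750, S_xy = -912.1250.
Using b1 = S_xy / S_xx = -912.1250 / 289.8750, we get b1 = -3.1466.

-3.1466


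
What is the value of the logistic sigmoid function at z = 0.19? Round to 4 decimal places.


First, exp(-0.1900) = 0.8270.
Then sigma(z) = 1/(1 + 0.8270) = 0.5474.

0.5474


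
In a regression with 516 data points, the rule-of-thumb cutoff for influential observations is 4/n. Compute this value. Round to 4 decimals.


Using the rule of thumb:
Threshold = 4 / 516 = 0.0078.

0.0078


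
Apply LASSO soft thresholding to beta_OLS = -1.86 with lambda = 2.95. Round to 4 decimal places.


Absolute value: |-1.86| = 1.86.
Compare to lambda = 2.95.
Since |beta| <= lambda, the coefficient is set to 0.

0.0000


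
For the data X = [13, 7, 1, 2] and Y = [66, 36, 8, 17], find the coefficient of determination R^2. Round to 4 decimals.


After computing the OLS fit (b0=5.0275, b1=4.6474):
SSres = 12.7163, SStot = 1972.7500.
R^2 = 1 - 12.7163/1972.7500 = 0.9936.

0.9936


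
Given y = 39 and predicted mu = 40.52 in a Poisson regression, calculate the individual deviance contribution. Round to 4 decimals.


y/mu = 39/40.52 = 0.962488 (approx.), and ln(39/40.52) = -0.038234.
y * ln(y/mu) = 39 * -0.038234 = -1.491126.
y - mu = -1.52.
D = 2 * (-1.491126 - -1.52) = 0.057748, which rounds to 0.0577.

0.0577


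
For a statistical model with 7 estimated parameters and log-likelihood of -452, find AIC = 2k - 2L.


AIC = 2*7 - 2*(-452).
= 14 + 904 = 918.

918


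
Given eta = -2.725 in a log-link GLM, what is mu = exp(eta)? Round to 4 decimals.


Apply the inverse link:
mu = e^-2.725 = 0.0655.

0.0655


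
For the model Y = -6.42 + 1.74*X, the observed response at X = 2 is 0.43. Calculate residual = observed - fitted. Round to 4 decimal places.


Predicted = -6.42 + 1.74 * 2 = -2.9400.
Residual = 0.43 - -2.9400 = 3.3700.

3.3700


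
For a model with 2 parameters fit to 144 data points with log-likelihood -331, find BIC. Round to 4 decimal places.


k * ln(n) = 2 * ln(144) = 2 * 4.969813 = 9.939626.
-2 * loglik = -2 * (-331) = 662.
BIC = 9.939626 + 662 = 671.939626, which rounds to 671.9396.

671.9396


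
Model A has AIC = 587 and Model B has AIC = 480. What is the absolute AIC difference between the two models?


Absolute difference = |587 - 480| = 107.
The model with lower AIC (B) is preferred.

107


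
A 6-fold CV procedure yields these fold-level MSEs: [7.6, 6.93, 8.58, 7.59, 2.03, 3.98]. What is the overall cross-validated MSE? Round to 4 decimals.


Add all fold MSEs: 36.7100.
Divide by k = 6: 36.7100/6 = 6.1183.

6.1183


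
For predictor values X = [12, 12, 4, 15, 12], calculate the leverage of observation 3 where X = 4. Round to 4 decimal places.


Mean of X: xbar = 11.0000.
SXX = 68.0000.
For X = 4: h = 1/5 + (4 - 11.0000)^2/68.0000 = 0.9206.

0.9206


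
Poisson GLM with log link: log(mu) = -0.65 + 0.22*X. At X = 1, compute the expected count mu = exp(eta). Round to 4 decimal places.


Linear predictor: eta = -0.65 + (0.22)(1) = -0.4300.
Expected count: mu = exp(-0.4300) = 0.6505.

0.6505


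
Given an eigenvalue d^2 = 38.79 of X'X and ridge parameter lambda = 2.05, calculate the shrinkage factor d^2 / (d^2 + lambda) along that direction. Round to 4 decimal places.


Denominator = d^2 + lambda = 38.79 + 2.05 = 40.8400.
Shrinkage = 38.79 / 40.8400 = 0.9498.

0.9498


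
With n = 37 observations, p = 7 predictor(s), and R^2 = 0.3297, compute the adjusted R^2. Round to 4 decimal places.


Adjusted R^2 = 1 - (1 - R^2) * (n-1)/(n-p-1).
(1 - R^2) = 0.6703.
(n-1)/(n-p-1) = 36/29.
(1 - R^2) * (n-1) = 0.6703 * 36 = 24.1308.
Divide by (n-p-1): 24.1308 / 29 = 0.8321.
Adj R^2 = 1 - 0.8321 = 0.1679.

0.1679


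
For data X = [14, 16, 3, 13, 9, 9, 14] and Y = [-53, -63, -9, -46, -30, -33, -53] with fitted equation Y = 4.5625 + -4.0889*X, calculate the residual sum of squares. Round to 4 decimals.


For each point, residual = actual - predicted.
Residuals: [-0.3179, -2.1401, -1.2958, 2.5932, 2.2376, -0.7624, -0.3179].
Sum of squared residuals = 18.7740.

18.7740


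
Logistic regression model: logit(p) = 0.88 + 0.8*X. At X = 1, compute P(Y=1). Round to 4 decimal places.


z = 0.88 + 0.8 * 1 = 1.6800.
Sigmoid: P = 1 / (1 + exp(-1.6800)) = 0.8429.

0.8429


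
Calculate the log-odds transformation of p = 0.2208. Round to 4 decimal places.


1 - p = 0.7792.
p/(1-p) = 0.2834.
logit = ln(0.2834) = -1.2610.

-1.2610


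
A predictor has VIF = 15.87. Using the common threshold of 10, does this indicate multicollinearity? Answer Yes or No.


Compare VIF = 15.87 to the threshold of 10.
15.87 >= 10, so the answer is Yes.

Yes


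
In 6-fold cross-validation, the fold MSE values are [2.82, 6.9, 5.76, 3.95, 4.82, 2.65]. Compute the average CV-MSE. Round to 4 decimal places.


Total MSE across folds = 26.9000.
CV-MSE = 26.9000/6 = 4.4833.

4.4833


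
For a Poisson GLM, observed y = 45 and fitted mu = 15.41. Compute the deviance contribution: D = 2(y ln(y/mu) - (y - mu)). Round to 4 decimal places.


First: ln(45/15.41) = 1.071646.
Then: 45 * 1.071646 = 48.224070.
y - mu = 45 - 15.41 = 29.59.
D = 2(48.224070 - 29.59) = 37.268140, which rounds to 37.2681.

37.2681


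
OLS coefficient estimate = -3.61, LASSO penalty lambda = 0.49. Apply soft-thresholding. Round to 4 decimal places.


|beta_OLS| = 3.61.
lambda = 0.49.
Since |beta| > lambda, coefficient = sign(beta)*(|beta| - lambda) = -3.1200.
Result = -3.1200.

-3.1200


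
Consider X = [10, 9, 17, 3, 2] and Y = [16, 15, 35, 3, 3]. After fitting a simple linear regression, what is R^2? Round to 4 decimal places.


After computing the OLS fit (b0=-3.1730, b1=2.1431):
SSres = 12.9959, SStot = 687.2000.
R^2 = 1 - 12.9959/687.2000 = 0.9811.

0.9811


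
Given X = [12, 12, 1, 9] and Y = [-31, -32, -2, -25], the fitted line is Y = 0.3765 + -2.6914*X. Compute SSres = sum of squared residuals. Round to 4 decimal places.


For each point, residual = actual - predicted.
Residuals: [0.9203, -0.0797, 0.3149, -1.1539].
Sum of squared residuals = 2.2840.

2.2840


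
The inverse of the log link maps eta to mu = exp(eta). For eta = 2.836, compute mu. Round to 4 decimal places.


mu = exp(eta) = exp(2.836).
= 17.0474.

17.0474


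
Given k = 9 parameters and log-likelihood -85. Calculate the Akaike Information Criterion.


Compute:
2k = 2*9 = 18.
-2*loglik = -2*(-85) = 170.
AIC = 18 + 170 = 188.

188


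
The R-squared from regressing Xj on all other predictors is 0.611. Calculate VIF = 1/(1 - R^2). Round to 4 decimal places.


VIF = 1 / (1 - 0.611).
= 1 / 0.389 = 2.5707.

2.5707


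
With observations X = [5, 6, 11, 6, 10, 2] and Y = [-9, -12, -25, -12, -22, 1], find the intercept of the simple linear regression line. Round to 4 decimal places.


Compute b1 = -2.8072 from the OLS formula.
With xbar = 6.6667 and ybar = -13.1667, the intercept is:
b0 = -13.1667 - -2.8072 * 6.6667 = 5.5482.

5.5482


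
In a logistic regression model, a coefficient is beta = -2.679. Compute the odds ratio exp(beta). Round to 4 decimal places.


exp(-2.679) = 0.0686.
So the odds ratio is 0.0686.

0.0686


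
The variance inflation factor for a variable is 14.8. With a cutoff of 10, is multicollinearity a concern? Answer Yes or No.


The threshold is 10.
VIF = 14.8 is >= 10.
Multicollinearity indication: Yes.

Yes


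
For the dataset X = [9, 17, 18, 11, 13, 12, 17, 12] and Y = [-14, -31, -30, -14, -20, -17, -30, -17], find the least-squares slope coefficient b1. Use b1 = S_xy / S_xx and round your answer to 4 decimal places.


Calculate xbar = 13.6250, ybar = -21.6250.
S_xx = 75.8750, S_xy = -167.8750.
Using b1 = S_xy / S_xx = -167.8750 / 75.8750, we get b1 = -2.2125.

-2.2125


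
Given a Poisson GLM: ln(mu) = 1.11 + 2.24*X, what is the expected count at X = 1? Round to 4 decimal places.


Compute eta = 1.11 + 2.24 * 1 = 3.3500.
Apply inverse link: mu = e^3.3500 = 28.5027.

28.5027


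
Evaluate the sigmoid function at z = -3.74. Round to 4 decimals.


exp(3.7400) = 42.0980.
1 + exp(-z) = 43.0980.
sigmoid = 1/43.0980 = 0.0232.

0.0232


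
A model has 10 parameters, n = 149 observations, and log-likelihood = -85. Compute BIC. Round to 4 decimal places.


ln(149) = 5.003946.
k * ln(n) = 10 * 5.003946 = 50.039460.
-2L = 170.
BIC = 50.039460 + 170 = 220.039460, which rounds to 220.0395.

220.0395


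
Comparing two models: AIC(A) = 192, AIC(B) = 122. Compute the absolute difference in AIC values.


|AIC_A - AIC_B| = |192 - 122| = 70.
Model B is preferred (lower AIC).

70


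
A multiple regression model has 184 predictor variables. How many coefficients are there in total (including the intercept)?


Each predictor gets one coefficient, plus one intercept.
Total parameters = 184 + 1 = 185.

185


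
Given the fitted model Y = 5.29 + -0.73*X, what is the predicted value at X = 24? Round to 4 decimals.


Plug X = 24 into Y = 5.29 + -0.73*X:
Y = 5.29 + -17.5200 = -12.2300.

-12.2300


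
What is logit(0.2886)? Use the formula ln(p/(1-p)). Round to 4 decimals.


Compute the odds: 0.2886/0.7114 = 0.4057.
Take the natural log: ln(0.4057) = -0.9022.

-0.9022


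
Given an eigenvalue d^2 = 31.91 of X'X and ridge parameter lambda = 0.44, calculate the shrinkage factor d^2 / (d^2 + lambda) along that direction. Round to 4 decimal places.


Compute the denominator: 31.91 + 0.44 = 32.3500.
Shrinkage factor = 31.91 / 32.3500 = 0.9864.

0.9864


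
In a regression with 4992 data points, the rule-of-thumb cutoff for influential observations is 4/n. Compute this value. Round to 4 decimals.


The threshold is 4/n.
4/4992 = 0.0008.

0.0008


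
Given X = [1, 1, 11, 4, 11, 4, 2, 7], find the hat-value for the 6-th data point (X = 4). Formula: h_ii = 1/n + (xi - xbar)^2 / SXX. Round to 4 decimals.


Compute xbar = 5.1250 with n = 8 observations.
SXX = 118.8750.
Leverage = 1/8 + (4 - 5.1250)^2/118.8750 = 0.1356.

0.1356


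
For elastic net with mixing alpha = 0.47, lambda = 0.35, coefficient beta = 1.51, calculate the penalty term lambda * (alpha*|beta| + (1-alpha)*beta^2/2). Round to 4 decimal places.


alpha * |beta| = 0.47 * 1.51 = 0.7097.
(1-alpha) * beta^2/2 = 0.53 * 2.2801/2 = 0.6042.
Total = 0.35 * (0.7097 + 0.6042) = 0.4599.

0.4599


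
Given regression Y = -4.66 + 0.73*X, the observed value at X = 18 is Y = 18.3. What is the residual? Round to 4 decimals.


Predicted = -4.66 + 0.73 * 18 = 8.4800.
Residual = 18.3 - 8.4800 = 9.8200.

9.8200


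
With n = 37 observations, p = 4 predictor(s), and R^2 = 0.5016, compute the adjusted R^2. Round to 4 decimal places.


Plug in: Adj R^2 = 1 - (1 - 0.5016) * 36/32.
= 1 - 0.4984 * 36/32
= 1 - 17.9424 / 32
= 1 - 0.5607 = 0.4393.

0.4393


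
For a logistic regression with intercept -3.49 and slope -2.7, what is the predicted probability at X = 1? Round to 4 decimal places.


Compute z = -3.49 + (-2.7)(1) = -6.1900.
exp(-z) = 487.8461.
P = 1/(1 + 487.8461) = 0.0020.

0.0020


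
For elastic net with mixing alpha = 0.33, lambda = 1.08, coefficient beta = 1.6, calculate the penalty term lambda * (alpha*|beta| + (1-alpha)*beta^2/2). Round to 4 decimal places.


alpha * |beta| = 0.33 * 1.6 = 0.5280.
(1-alpha) * beta^2/2 = 0.67 * 2.5600/2 = 0.8576.
Total = 1.08 * (0.5280 + 0.8576) = 1.4964.

1.4964


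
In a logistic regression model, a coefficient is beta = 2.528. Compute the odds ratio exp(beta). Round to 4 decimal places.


The odds ratio is computed as:
OR = e^(2.528) = 12.5284.

12.5284


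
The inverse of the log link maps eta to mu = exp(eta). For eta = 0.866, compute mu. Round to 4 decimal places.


The inverse log link gives:
mu = exp(0.866) = 2.3774.

2.3774


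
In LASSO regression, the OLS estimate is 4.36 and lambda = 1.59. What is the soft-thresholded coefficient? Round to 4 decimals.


|beta_OLS| = 4.36.
lambda = 1.59.
Since |beta| > lambda, coefficient = sign(beta)*(|beta| - lambda) = 2.7700.
Result = 2.7700.

2.7700


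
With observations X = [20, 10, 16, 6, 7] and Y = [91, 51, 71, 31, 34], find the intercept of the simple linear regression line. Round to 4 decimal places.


The slope is b1 = 4.2099.
Sample means are xbar = 11.8000 and ybar = 55.6000.
Intercept: b0 = 55.6000 - (4.2099)(11.8000) = 5.9227.

5.9227


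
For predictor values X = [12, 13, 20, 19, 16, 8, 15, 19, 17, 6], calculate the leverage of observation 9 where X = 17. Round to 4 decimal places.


Mean of X: xbar = 14.5000.
SXX = 202.5000.
For X = 17: h = 1/10 + (17 - 14.5000)^2/202.5000 = 0.1309.

0.1309


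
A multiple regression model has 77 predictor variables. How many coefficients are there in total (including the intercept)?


Each predictor gets one coefficient, plus one intercept.
Total parameters = 77 + 1 = 78.

78


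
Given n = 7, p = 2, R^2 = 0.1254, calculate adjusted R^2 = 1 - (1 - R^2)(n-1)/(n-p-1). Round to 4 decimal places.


Using the formula:
(1 - 0.1254) = 0.8746.
Multiply by 6/4: 0.8746 * 6 = 5.2476, then 5.2476 / 4 = 1.3119.
Adj R^2 = 1 - 1.3119 = -0.3119.

-0.3119


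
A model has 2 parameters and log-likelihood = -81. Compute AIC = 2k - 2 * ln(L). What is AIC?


AIC = 2*2 - 2*(-81).
= 4 + 162 = 166.

166


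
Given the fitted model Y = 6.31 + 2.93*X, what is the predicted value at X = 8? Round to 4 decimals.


Substitute X = 8 into the equation:
Y = 6.31 + 2.93 * 8 = 6.31 + 23.4400 = 29.7500.

29.7500


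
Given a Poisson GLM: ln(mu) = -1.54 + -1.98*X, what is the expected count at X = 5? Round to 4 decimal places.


Compute eta = -1.54 + -1.98 * 5 = -11.4400.
Apply inverse link: mu = e^-11.4400 = 0.0000.

0.0000


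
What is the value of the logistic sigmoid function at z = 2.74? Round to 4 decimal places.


Compute exp(-2.7400) = 0.0646.
Sigmoid = 1 / (1 + 0.0646) = 1 / 1.0646 = 0.9393.

0.9393


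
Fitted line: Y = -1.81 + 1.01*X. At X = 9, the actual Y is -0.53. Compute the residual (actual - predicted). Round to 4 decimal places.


Compute yhat = -1.81 + (1.01)(9) = 7.2800.
Residual = actual - predicted = -0.53 - 7.2800 = -7.8100.

-7.8100


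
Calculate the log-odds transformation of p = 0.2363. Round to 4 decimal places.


The odds are p/(1-p) = 0.2363 / 0.7637 = 0.3094.
logit(p) = ln(0.3094) = -1.1731.

-1.1731


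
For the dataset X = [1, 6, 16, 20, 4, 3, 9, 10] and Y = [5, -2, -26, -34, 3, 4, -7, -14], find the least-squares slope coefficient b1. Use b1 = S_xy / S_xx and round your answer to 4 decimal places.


Calculate xbar = 8.6250, ybar = -8.8750.
S_xx = 303.8750, S_xy = -669.6250.
Using b1 = S_xy / S_xx = -669.6250 / 303.8750, we get b1 = -2.2036.

-2.2036


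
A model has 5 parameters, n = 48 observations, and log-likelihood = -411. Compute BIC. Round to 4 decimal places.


k * ln(n) = 5 * ln(48) = 5 * 3.871201 = 19.356005.
-2 * loglik = -2 * (-411) = 822.
BIC = 19.356005 + 822 = 841.356005, which rounds to 841.3560.

841.3560


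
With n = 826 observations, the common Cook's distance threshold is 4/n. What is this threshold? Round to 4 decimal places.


The threshold is 4/n.
4/826 = 0.0048.

0.0048


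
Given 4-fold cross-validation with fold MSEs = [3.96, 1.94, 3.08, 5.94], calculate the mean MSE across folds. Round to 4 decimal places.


Total MSE across folds = 14.9200.
CV-MSE = 14.9200/4 = 3.7300.

3.7300


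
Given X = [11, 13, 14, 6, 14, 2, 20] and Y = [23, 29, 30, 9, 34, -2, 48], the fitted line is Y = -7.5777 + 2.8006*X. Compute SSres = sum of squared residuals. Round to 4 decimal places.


For each point, residual = actual - predicted.
Residuals: [-0.2289, 0.1699, -1.6307, -0.2259, 2.3693, -0.0235, -0.4343].
Sum of squared residuals = 8.5942.

8.5942


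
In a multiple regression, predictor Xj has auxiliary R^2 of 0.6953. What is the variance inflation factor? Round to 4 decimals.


Denominator: 1 - 0.6953 = 0.3047.
VIF = 1 / 0.3047 = 3.2819.

3.2819


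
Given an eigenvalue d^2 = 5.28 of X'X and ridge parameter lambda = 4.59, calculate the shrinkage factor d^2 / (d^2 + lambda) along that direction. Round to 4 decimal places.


Compute the denominator: 5.28 + 4.59 = 9.8700.
Shrinkage factor = 5.28 / 9.8700 = 0.5350.

0.5350


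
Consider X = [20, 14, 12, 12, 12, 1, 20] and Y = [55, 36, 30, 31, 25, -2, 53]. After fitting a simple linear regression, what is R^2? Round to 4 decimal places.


Fit the OLS line: b0 = -6.0058, b1 = 2.9675.
SSres = 27.4541.
SStot = 2193.7143.
R^2 = 1 - 27.4541/2193.7143 = 0.9875.

0.9875


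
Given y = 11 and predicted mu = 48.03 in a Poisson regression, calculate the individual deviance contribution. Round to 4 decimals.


y/mu = 11/48.03 = 0.229024 (approx.), and ln(11/48.03) = -1.473931.
y * ln(y/mu) = 11 * -1.473931 = -16.213241.
y - mu = -37.03.
D = 2 * (-16.213241 - -37.03) = 41.633518, which rounds to 41.6335.

41.6335


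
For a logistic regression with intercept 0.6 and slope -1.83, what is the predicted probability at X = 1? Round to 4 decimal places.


Linear predictor: z = 0.6 + -1.83 * 1 = -1.2300.
P = 1/(1 + exp(1.2300)) = 1/(1 + 3.4212) = 0.2262.

0.2262


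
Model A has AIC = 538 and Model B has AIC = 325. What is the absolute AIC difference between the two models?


|AIC_A - AIC_B| = |538 - 325| = 213.
Model B is preferred (lower AIC).

213


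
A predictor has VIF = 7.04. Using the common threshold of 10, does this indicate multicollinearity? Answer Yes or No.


Check: VIF = 7.04 vs threshold = 10.
Since 7.04 < 10, the answer is No.

No


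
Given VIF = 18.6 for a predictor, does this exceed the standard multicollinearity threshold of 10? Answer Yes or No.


The threshold is 10.
VIF = 18.6 is >= 10.
Multicollinearity indication: Yes.

Yes


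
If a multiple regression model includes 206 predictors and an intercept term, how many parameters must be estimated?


Total coefficients = number of predictors + 1 (for the intercept).
= 206 + 1 = 207.

207


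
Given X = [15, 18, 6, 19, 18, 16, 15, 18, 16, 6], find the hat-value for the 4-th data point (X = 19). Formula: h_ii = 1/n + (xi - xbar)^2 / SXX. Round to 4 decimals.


n = 10, xbar = 14.7000.
SXX = sum((xi - xbar)^2) = 206.1000.
h = 1/10 + (19 - 14.7000)^2 / 206.1000 = 0.1897.

0.1897


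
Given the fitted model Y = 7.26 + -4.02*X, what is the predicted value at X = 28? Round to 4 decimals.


Predicted value:
Y = 7.26 + (-4.02)(28) = 7.26 + -112.5600 = -105.3000.

-105.3000


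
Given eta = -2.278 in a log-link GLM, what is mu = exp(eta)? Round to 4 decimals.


The inverse log link gives:
mu = exp(-2.278) = 0.1025.

0.1025


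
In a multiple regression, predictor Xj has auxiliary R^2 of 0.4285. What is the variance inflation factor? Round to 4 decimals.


Using VIF = 1/(1 - R^2_j):
1 - 0.4285 = 0.5715.
VIF = 1.7498.

1.7498


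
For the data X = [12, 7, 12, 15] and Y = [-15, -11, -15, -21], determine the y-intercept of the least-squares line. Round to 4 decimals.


First find the slope: b1 = -1.1818.
Means: xbar = 11.5000, ybar = -15.5000.
b0 = ybar - b1 * xbar = -15.5000 - -1.1818 * 11.5000 = -1.9091.

-1.9091


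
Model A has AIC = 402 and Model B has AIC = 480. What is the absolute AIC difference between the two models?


Absolute difference = |402 - 480| = 78.
The model with lower AIC (A) is preferred.

78


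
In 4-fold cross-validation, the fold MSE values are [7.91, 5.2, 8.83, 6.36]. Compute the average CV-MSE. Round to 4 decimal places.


Sum of fold MSEs = 28.3000.
Average = 28.3000 / 4 = 7.0750.

7.0750


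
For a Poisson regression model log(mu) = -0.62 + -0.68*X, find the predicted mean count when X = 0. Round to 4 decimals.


eta = -0.62 + -0.68 * 0 = -0.6200.
mu = exp(-0.6200) = 0.5379.

0.5379


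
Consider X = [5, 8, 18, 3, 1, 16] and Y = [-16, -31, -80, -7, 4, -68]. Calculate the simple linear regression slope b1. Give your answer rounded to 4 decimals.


Calculate xbar = 8.5000, ybar = -33.0000.
S_xx = 245.5000, S_xy = -1190.0000.
Using b1 = S_xy / S_xx = -1190.0000 / 245.5000, we get b1 = -4.8473.

-4.8473


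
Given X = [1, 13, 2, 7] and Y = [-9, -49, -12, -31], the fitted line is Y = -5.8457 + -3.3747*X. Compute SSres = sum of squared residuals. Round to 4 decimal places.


Compute predicted values, then residuals = yi - yhat_i.
Residuals: [0.2204, 0.7168, 0.5951, -1.5314].
SSres = sum(residual^2) = 3.2617.

3.2617


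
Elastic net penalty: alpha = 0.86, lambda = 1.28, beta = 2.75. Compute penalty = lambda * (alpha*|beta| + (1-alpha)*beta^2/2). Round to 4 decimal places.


alpha * |beta| = 0.86 * 2.75 = 2.3650.
(1-alpha) * beta^2/2 = 0.14 * 7.5625/2 = 0.5294.
Total = 1.28 * (2.3650 + 0.5294) = 3.7048.

3.7048


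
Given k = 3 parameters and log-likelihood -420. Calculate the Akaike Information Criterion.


Compute:
2k = 2*3 = 6.
-2*loglik = -2*(-420) = 840.
AIC = 6 + 840 = 846.

846


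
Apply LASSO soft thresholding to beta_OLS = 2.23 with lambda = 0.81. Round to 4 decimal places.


Check: |2.23| = 2.23 vs lambda = 0.81.
Since |beta| > lambda, coefficient = sign(beta)*(|beta| - lambda) = 1.4200.
Soft-thresholded coefficient = 1.4200.

1.4200


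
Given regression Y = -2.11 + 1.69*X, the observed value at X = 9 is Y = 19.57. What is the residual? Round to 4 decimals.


Compute yhat = -2.11 + (1.69)(9) = 13.1000.
Residual = actual - predicted = 19.57 - 13.1000 = 6.4700.

6.4700


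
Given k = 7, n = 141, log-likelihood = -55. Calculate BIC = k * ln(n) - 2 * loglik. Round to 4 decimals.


Compute k*ln(n) = 7*ln(141) = 7*4.948760 = 34.641320.
Then -2*loglik = 110.
BIC = 34.641320 + 110 = 144.641320, which rounds to 144.6413.

144.6413


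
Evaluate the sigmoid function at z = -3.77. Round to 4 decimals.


exp(3.7700) = 43.3801.
1 + exp(-z) = 44.3801.
sigmoid = 1/44.3801 = 0.0225.

0.0225


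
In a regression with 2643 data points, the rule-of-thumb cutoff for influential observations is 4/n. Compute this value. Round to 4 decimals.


The threshold is 4/n.
4/2643 = 0.0015.

0.0015


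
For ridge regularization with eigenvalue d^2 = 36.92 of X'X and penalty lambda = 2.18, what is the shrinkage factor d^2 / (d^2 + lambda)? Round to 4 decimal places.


Compute the denominator: 36.92 + 2.18 = 39.1000.
Shrinkage factor = 36.92 / 39.1000 = 0.9442.

0.9442


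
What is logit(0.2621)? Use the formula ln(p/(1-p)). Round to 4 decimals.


Compute the odds: 0.2621/0.7379 = 0.3552.
Take the natural log: ln(0.3552) = -1.0351.

-1.0351


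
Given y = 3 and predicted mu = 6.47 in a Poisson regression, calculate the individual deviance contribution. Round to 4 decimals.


y/mu = 3/6.47 = 0.463679 (approx.), and ln(3/6.47) = -0.768564.
y * ln(y/mu) = 3 * -0.768564 = -2.305692.
y - mu = -3.47.
D = 2 * (-2.305692 - -3.47) = 2.328616, which rounds to 2.3286.

2.3286


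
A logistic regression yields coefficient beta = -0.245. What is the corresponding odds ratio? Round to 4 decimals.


exp(-0.245) = 0.7827.
So the odds ratio is 0.7827.

0.7827


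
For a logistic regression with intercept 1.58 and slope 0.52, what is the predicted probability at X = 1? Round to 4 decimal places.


z = 1.58 + 0.52 * 1 = 2.1000.
Sigmoid: P = 1 / (1 + exp(-2.1000)) = 0.8909.

0.8909


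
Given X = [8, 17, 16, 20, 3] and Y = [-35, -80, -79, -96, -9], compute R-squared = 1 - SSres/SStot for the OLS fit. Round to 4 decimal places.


Fit the OLS line: b0 = 6.1187, b1 = -5.1499.
SSres = 10.3330.
SStot = 5282.8000.
R^2 = 1 - 10.3330/5282.8000 = 0.9980.

0.9980


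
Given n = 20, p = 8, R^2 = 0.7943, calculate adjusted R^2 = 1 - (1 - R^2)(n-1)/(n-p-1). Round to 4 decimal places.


Plug in: Adj R^2 = 1 - (1 - 0.7943) * 19/11.
= 1 - 0.2057 * 19/11
= 1 - 3.9083 / 11
= 1 - 0.3553 = 0.6447.

0.6447


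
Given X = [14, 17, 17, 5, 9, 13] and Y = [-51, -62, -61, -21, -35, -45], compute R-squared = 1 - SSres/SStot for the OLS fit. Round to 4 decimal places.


Fit the OLS line: b0 = -4.0732, b1 = -3.3408.
SSres = 8.3827.
SStot = 1252.8333.
R^2 = 1 - 8.3827/1252.8333 = 0.9933.

0.9933


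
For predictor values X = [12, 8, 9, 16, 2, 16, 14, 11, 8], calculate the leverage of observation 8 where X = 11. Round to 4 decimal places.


Compute xbar = 10.6667 with n = 9 observations.
SXX = 162.0000.
Leverage = 1/9 + (11 - 10.6667)^2/162.0000 = 0.1118.

0.1118


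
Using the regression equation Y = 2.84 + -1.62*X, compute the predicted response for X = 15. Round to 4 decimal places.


Substitute X = 15 into the equation:
Y = 2.84 + -1.62 * 15 = 2.84 + -24.3000 = -21.4600.

-21.4600


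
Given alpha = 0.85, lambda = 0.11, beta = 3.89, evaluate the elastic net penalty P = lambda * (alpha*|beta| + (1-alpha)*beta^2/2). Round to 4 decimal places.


L1 component = 0.85 * |3.89| = 3.3065.
L2 component = 0.15 * 3.89^2 / 2 = 1.1349.
Penalty = 0.11 * (3.3065 + 1.1349) = 0.11 * 4.4414 = 0.4886.

0.4886


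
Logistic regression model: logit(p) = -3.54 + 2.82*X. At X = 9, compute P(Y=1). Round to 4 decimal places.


Compute z = -3.54 + (2.82)(9) = 21.8400.
exp(-z) = 0.0000.
P = 1/(1 + 0.0000) = 1.0000.

1.0000


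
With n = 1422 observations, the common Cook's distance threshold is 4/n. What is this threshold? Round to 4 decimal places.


The threshold is 4/n.
4/1422 = 0.0028.

0.0028


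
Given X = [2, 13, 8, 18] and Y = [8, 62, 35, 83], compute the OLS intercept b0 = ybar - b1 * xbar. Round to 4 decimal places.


The slope is b1 = 4.7531.
Sample means are xbar = 10.2500 and ybar = 47.0000.
Intercept: b0 = 47.0000 - (4.7531)(10.2500) = -1.7194.

-1.7194


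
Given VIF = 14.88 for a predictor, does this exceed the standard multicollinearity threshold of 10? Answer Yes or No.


Compare VIF = 14.88 to the threshold of 10.
14.88 >= 10, so the answer is Yes.

Yes


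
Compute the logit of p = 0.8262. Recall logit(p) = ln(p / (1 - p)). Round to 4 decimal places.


1 - p = 0.1738.
p/(1-p) = 4.7537.
logit = ln(4.7537) = 1.5589.

1.5589


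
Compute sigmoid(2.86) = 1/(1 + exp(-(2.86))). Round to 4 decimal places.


Compute exp(-2.8600) = 0.0573.
Sigmoid = 1 / (1 + 0.0573) = 1 / 1.0573 = 0.9458.

0.9458


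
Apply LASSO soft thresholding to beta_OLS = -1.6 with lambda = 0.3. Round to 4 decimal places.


Absolute value: |-1.6| = 1.6.
Compare to lambda = 0.3.
Since |beta| > lambda, coefficient = sign(beta)*(|beta| - lambda) = -1.3000.

-1.3000


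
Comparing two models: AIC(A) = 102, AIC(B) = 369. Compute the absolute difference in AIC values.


|AIC_A - AIC_B| = |102 - 369| = 267.
Model A is preferred (lower AIC).

267


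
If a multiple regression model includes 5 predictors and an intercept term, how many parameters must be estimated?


Total coefficients = number of predictors + 1 (for the intercept).
= 5 + 1 = 6.

6


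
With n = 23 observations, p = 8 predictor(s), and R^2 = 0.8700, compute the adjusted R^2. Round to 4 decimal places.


Plug in: Adj R^2 = 1 - (1 - 0.8700) * 22/14.
= 1 - 0.1300 * 22/14
= 1 - 2.8600 / 14
= 1 - 0.2043 = 0.7957.

0.7957


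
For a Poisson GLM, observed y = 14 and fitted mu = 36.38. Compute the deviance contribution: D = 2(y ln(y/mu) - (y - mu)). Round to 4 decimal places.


y/mu = 14/36.38 = 0.384827 (approx.), and ln(14/36.38) = -0.954962.
y * ln(y/mu) = 14 * -0.954962 = -13.369468.
y - mu = -22.38.
D = 2 * (-13.369468 - -22.38) = 18.021064, which rounds to 18.0211.

18.0211


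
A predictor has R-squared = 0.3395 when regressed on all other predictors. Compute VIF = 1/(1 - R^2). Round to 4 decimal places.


Denominator: 1 - 0.3395 = 0.6605.
VIF = 1 / 0.6605 = 1.5140.

1.5140


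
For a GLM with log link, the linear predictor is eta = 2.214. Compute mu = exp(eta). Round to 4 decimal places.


The inverse log link gives:
mu = exp(2.214) = 9.1523.

9.1523


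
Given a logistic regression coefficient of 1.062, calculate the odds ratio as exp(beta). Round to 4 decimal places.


The odds ratio is computed as:
OR = e^(1.062) = 2.8921.

2.8921


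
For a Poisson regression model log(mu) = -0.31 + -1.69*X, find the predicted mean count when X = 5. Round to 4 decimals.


eta = -0.31 + -1.69 * 5 = -8.7600.
mu = exp(-8.7600) = 0.0002.

0.0002


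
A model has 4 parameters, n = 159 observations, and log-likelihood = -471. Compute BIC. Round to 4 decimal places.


ln(159) = 5.068904.
k * ln(n) = 4 * 5.068904 = 20.275616.
-2L = 942.
BIC = 20.275616 + 942 = 962.275616, which rounds to 962.2756.

962.2756


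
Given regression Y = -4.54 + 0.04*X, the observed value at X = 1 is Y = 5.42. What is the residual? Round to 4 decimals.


Compute yhat = -4.54 + (0.04)(1) = -4.5000.
Residual = actual - predicted = 5.42 - -4.5000 = 9.9200.

9.9200


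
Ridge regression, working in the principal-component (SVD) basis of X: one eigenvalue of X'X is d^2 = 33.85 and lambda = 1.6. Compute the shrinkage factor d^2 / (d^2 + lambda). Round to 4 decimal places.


d^2 + lambda = 33.85 + 1.6 = 35.4500.
Shrinkage factor = 33.85/35.4500 = 0.9549.

0.9549


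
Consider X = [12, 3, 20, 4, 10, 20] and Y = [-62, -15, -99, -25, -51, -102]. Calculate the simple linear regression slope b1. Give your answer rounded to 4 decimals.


First compute the means: xbar = 11.5000, ybar = -59.0000.
Then S_xx = sum((xi - xbar)^2) = 275.5000.
S_xy = sum((xi - xbar)(yi - ybar)) = -1348.0000.
b1 = S_xy / S_xx = -1348.0000 / 275.5000 = -4.8929.

-4.8929


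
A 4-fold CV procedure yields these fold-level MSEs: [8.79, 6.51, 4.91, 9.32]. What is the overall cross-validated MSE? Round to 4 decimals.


Sum of fold MSEs = 29.5300.
Average = 29.5300 / 4 = 7.3825.

7.3825


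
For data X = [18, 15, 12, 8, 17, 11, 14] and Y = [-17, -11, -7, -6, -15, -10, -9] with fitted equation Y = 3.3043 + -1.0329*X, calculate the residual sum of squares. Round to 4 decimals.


Predicted values from Y = 3.3043 + -1.0329*X.
Residuals: [-1.7121, 1.1892, 2.0905, -1.0411, -0.7450, -1.9424, 2.1563].
SSres = 18.7771.

18.7771
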